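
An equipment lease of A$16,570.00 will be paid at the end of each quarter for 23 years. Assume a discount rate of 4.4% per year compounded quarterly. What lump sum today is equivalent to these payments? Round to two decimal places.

A$955,779.73

This is an ordinary annuity: 92 payments of A$16,570.00 at the end of each quarter.
Periodic rate r = 0.044/4 per quarter; n is counted in quarters.
PV = PMT × [(1 − (1+r)^−n)/r] = 16,570 × [1 − (1+r)^−92] / r = A$955,779.73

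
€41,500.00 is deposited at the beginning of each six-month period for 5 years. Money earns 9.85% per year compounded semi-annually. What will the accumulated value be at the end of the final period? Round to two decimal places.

€545,776.71

This is an annuity due: 10 deposits of €41,500.00 at the beginning of each six-month period.
Periodic rate r = 0.0985/2 per half-year; n is counted in half-years.
FV = PMT × [((1+r)^n − 1)/r] × (1+r) = 41,500 × [(1+r)^10 − 1] / r × (1+r) = €545,776.71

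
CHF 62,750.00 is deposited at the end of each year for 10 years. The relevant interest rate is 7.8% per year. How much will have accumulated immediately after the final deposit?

This is an ordinary annuity: 10 deposits of CHF 62,750.00 at the end of each year.
Periodic rate r = 0.078 per year.
FV = PMT × [((1+r)^n − 1)/r] = 62,750 × [(1+r)^10 − 1] / r = CHF 900,443.54

CHF 900,443.54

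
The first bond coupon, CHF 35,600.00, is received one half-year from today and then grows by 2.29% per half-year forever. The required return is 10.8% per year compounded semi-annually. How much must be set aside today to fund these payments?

CHF 1,144,694.53

Periodic rate r = 0.108/2 per half-year.
Growing perpetuity (Gordon): PV = PMT₁ / (r − g) = 35,600 / (r − 0.0229) = CHF 1,144,694.53.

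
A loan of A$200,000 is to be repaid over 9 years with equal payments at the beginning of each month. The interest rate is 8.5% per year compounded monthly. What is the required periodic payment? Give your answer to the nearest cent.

A$2,637.19

Level annuity due; solve PV = PMT × [(1 − (1+r)^−n)/r] × (1+r) for PMT.
Periodic rate r = 0.085/12 per month; n is counted in months.
With n = 108: PMT = 200,000 / ([(1 − (1+r)^−n)/r] × (1+r)) = A$2,637.19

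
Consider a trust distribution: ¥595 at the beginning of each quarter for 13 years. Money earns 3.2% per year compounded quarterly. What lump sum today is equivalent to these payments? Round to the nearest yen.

¥25,432

This is an annuity due: 52 payments of ¥595 at the beginning of each quarter.
Periodic rate r = 0.032/4 per quarter; n is counted in quarters.
PV = PMT × [(1 − (1+r)^−n)/r] × (1+r) = 595 × [1 − (1+r)^−52] / r × (1+r) = ¥25,432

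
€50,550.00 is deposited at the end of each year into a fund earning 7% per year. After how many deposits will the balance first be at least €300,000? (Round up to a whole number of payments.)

6 payments

Periodic rate r = 0.07 per year.
Ordinary annuity FV: 300,000 = 50,550 × [((1+r)^n − 1)/r].
(1+r)^n = 1 + 300,000 × r / 50,550, so n = ln(1 + 300,000·r/50,550) / ln(1+r) = 5.14.
Round up to a whole number of payments: n = 6.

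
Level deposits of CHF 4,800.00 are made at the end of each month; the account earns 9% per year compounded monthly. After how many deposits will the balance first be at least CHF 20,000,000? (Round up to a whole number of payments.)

465 payments

Periodic rate r = 0.09/12 per month; n is counted in months.
Ordinary annuity FV: 20,000,000 = 4,800 × [((1+r)^n − 1)/r].
(1+r)^n = 1 + 20,000,000 × r / 4,800, so n = ln(1 + 20,000,000·r/4,800) / ln(1+r) = 464.87.
Round up to a whole number of payments: n = 465.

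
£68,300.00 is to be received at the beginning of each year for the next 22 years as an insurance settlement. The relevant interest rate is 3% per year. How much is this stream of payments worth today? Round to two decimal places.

This is an annuity due: 22 payments of £68,300.00 at the beginning of each year.
Periodic rate r = 0.03 per year.
PV = PMT × [(1 − (1+r)^−n)/r] × (1+r) = 68,300 × [1 − (1+r)^−22] / r × (1+r) = £1,121,146.15

£1,121,146.15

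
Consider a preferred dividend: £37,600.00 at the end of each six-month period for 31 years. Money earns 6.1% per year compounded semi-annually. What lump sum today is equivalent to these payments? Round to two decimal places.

£1,041,399.97

This is an ordinary annuity: 62 payments of £37,600.00 at the end of each six-month period.
Periodic rate r = 0.061/2 per half-year; n is counted in half-years.
PV = PMT × [(1 − (1+r)^−n)/r] = 37,600 × [1 − (1+r)^−62] / r = £1,041,399.97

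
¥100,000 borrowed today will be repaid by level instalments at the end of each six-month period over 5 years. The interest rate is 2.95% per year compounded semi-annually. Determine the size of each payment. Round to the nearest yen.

Level ordinary annuity; solve PV = PMT × [(1 − (1+r)^−n)/r] for PMT.
Periodic rate r = 0.0295/2 per half-year; n is counted in half-years.
With n = 10: PMT = 100,000 / ([(1 − (1+r)^−n)/r]) = ¥10,829

¥10,829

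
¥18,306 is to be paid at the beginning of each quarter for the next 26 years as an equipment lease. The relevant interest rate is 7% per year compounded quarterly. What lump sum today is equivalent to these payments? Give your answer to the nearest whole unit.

This is an annuity due: 104 payments of ¥18,306 at the beginning of each quarter.
Periodic rate r = 0.07/4 per quarter; n is counted in quarters.
PV = PMT × [(1 − (1+r)^−n)/r] × (1+r) = 18,306 × [1 − (1+r)^−104] / r × (1+r) = ¥889,173

¥889,173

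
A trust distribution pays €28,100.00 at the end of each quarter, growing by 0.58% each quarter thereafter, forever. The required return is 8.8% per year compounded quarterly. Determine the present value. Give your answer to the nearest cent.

Periodic rate r = 0.088/4 per quarter.
Growing perpetuity (Gordon): PV = PMT₁ / (r − g) = 28,100 / (r − 0.0058) = €1,734,567.90.

€1,734,567.90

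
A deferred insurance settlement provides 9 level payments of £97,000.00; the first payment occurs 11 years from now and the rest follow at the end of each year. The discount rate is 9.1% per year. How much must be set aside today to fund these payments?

Ordinary annuity of 9 payments, first payment at period 11.
Periodic rate r = 0.091 per year.
The ordinary-annuity PV formula values the stream one period before the first payment (period 10); discount that back 10 periods:
PV₀ = 97,000 × [1 − (1+r)^−9] / r × (1+r)^−10 = £242,419.60

£242,419.60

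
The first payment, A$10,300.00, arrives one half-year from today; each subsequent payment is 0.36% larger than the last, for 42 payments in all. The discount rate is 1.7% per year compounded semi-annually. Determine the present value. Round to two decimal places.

A$388,870.08

Periodic rate r = 0.017/2 per half-year; n is counted in half-years.
Growing ordinary annuity: PV = PMT₁ × [1 − ((1+g)/(1+r))^n] / (r − g) = 10,300 × [1 − ((1+0.0036)/(1+r))^42] / (r − 0.0036) = A$388,870.08.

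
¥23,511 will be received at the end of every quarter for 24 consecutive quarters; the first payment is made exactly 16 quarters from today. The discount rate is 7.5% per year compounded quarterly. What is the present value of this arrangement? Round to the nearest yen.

¥341,356

Ordinary annuity of 24 payments, first payment at period 16.
Periodic rate r = 0.075/4 per quarter; n is counted in quarters.
The ordinary-annuity PV formula values the stream one period before the first payment (period 15); discount that back 15 periods:
PV₀ = 23,511 × [1 − (1+r)^−24] / r × (1+r)^−15 = ¥341,356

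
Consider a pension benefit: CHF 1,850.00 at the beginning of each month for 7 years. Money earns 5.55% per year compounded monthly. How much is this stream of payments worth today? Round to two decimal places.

CHF 129,122.12

This is an annuity due: 84 payments of CHF 1,850.00 at the beginning of each month.
Periodic rate r = 0.0555/12 per month; n is counted in months.
PV = PMT × [(1 − (1+r)^−n)/r] × (1+r) = 1,850 × [1 − (1+r)^−84] / r × (1+r) = CHF 129,122.12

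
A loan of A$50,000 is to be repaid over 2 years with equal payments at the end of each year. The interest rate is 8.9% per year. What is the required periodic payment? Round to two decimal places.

Level ordinary annuity; solve PV = PMT × [(1 − (1+r)^−n)/r] for PMT.
Periodic rate r = 0.089 per year.
With n = 2: PMT = 50,000 / ([(1 − (1+r)^−n)/r]) = A$28,384.90

A$28,384.90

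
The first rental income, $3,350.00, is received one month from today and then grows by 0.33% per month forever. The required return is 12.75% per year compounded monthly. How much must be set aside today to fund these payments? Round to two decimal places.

$457,337.88

Periodic rate r = 0.1275/12 per month.
Growing perpetuity (Gordon): PV = PMT₁ / (r − g) = 3,350 / (r − 0.0033) = $457,337.88.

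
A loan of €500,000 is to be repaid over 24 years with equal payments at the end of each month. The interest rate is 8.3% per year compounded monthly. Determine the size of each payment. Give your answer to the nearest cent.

€4,009.02

Level ordinary annuity; solve PV = PMT × [(1 − (1+r)^−n)/r] for PMT.
Periodic rate r = 0.083/12 per month; n is counted in months.
With n = 288: PMT = 500,000 / ([(1 − (1+r)^−n)/r]) = €4,009.02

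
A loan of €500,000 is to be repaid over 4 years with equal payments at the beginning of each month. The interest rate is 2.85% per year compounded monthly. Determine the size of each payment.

€11,007.90

Level annuity due; solve PV = PMT × [(1 − (1+r)^−n)/r] × (1+r) for PMT.
Periodic rate r = 0.0285/12 per month; n is counted in months.
With n = 48: PMT = 500,000 / ([(1 − (1+r)^−n)/r] × (1+r)) = €11,007.90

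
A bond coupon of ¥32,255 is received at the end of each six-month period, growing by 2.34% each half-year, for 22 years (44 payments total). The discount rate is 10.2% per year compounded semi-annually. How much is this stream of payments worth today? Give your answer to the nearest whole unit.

¥806,277

Periodic rate r = 0.102/2 per half-year; n is counted in half-years.
Growing ordinary annuity: PV = PMT₁ × [1 − ((1+g)/(1+r))^n] / (r − g) = 32,255 × [1 − ((1+0.0234)/(1+r))^44] / (r − 0.0234) = ¥806,277.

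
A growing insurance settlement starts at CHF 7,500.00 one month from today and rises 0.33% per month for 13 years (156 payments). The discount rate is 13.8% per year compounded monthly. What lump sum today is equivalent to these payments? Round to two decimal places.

CHF 657,727.27

Periodic rate r = 0.138/12 per month; n is counted in months.
Growing ordinary annuity: PV = PMT₁ × [1 − ((1+g)/(1+r))^n] / (r − g) = 7,500 × [1 − ((1+0.0033)/(1+r))^156] / (r − 0.0033) = CHF 657,727.27.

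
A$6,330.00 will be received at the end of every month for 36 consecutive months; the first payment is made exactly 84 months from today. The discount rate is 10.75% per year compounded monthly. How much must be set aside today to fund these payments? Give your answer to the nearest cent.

Ordinary annuity of 36 payments, first payment at period 84.
Periodic rate r = 0.1075/12 per month; n is counted in months.
The ordinary-annuity PV formula values the stream one period before the first payment (period 83); discount that back 83 periods:
PV₀ = 6,330 × [1 − (1+r)^−36] / r × (1+r)^−83 = A$92,562.59

A$92,562.59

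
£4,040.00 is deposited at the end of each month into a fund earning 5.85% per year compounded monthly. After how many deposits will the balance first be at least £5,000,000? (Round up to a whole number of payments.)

402 payments

Periodic rate r = 0.0585/12 per month; n is counted in months.
Ordinary annuity FV: 5,000,000 = 4,040 × [((1+r)^n − 1)/r].
(1+r)^n = 1 + 5,000,000 × r / 4,040, so n = ln(1 + 5,000,000·r/4,040) / ln(1+r) = 401.11.
Round up to a whole number of payments: n = 402.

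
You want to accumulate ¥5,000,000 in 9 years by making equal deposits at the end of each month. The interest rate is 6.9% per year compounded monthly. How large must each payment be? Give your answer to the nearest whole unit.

¥33,528

Level ordinary annuity; solve FV = PMT × [((1+r)^n − 1)/r] for PMT.
Periodic rate r = 0.069/12 per month; n is counted in months.
With n = 108: PMT = 5,000,000 / ([((1+r)^n − 1)/r]) = ¥33,528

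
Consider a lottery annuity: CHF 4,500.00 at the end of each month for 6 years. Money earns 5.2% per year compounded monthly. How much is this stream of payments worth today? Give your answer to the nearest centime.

This is an ordinary annuity: 72 payments of CHF 4,500.00 at the end of each month.
Periodic rate r = 0.052/12 per month; n is counted in months.
PV = PMT × [(1 − (1+r)^−n)/r] = 4,500 × [1 − (1+r)^−72] / r = CHF 277,814.33

CHF 277,814.33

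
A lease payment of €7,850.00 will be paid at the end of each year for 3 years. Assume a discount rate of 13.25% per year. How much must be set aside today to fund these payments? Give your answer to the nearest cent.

This is an ordinary annuity: 3 payments of €7,850.00 at the end of each year.
Periodic rate r = 0.1325 per year.
PV = PMT × [(1 − (1+r)^−n)/r] = 7,850 × [1 − (1+r)^−3] / r = €18,456.65

€18,456.65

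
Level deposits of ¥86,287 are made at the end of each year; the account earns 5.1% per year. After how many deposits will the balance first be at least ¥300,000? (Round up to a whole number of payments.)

4 payments

Periodic rate r = 0.051 per year.
Ordinary annuity FV: 300,000 = 86,287 × [((1+r)^n − 1)/r].
(1+r)^n = 1 + 300,000 × r / 86,287, so n = ln(1 + 300,000·r/86,287) / ln(1+r) = 3.28.
Round up to a whole number of payments: n = 4.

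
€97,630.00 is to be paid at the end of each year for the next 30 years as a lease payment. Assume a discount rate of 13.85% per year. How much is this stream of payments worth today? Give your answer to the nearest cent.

This is an ordinary annuity: 30 payments of €97,630.00 at the end of each year.
Periodic rate r = 0.1385 per year.
PV = PMT × [(1 − (1+r)^−n)/r] = 97,630 × [1 − (1+r)^−30] / r = €690,517.04

€690,517.04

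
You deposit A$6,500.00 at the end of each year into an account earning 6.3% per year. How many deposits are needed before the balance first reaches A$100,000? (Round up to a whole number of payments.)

Periodic rate r = 0.063 per year.
Ordinary annuity FV: 100,000 = 6,500 × [((1+r)^n − 1)/r].
(1+r)^n = 1 + 100,000 × r / 6,500, so n = ln(1 + 100,000·r/6,500) / ln(1+r) = 11.09.
Round up to a whole number of payments: n = 12.

12 payments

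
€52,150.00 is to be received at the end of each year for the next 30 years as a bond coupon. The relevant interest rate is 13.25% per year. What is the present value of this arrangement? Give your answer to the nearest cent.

€384,168.35

This is an ordinary annuity: 30 payments of €52,150.00 at the end of each year.
Periodic rate r = 0.1325 per year.
PV = PMT × [(1 − (1+r)^−n)/r] = 52,150 × [1 − (1+r)^−30] / r = €384,168.35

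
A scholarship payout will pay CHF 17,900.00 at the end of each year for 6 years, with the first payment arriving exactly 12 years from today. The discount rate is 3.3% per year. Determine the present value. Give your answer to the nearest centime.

CHF 67,176.45

Ordinary annuity of 6 payments, first payment at period 12.
Periodic rate r = 0.033 per year.
The ordinary-annuity PV formula values the stream one period before the first payment (period 11); discount that back 11 periods:
PV₀ = 17,900 × [1 − (1+r)^−6] / r × (1+r)^−11 = CHF 67,176.45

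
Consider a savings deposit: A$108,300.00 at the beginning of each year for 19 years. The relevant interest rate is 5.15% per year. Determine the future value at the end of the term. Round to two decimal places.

A$3,530,041.47

This is an annuity due: 19 deposits of A$108,300.00 at the beginning of each year.
Periodic rate r = 0.0515 per year.
FV = PMT × [((1+r)^n − 1)/r] × (1+r) = 108,300 × [(1+r)^19 − 1] / r × (1+r) = A$3,530,041.47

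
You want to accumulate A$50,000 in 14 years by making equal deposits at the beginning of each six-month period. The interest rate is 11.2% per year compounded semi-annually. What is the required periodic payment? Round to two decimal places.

Level annuity due; solve FV = PMT × [((1+r)^n − 1)/r] × (1+r) for PMT.
Periodic rate r = 0.112/2 per half-year; n is counted in half-years.
With n = 28: PMT = 50,000 / ([((1+r)^n − 1)/r] × (1+r)) = A$736.90

A$736.90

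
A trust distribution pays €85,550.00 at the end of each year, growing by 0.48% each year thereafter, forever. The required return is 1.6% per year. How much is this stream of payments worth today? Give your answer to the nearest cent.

Periodic rate r = 0.016 per year.
Growing perpetuity (Gordon): PV = PMT₁ / (r − g) = 85,550 / (r − 0.0048) = €7,638,392.86.

€7,638,392.86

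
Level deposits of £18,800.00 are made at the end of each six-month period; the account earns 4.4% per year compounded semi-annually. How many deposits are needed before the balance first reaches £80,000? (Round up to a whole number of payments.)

5 payments

Periodic rate r = 0.044/2 per half-year; n is counted in half-years.
Ordinary annuity FV: 80,000 = 18,800 × [((1+r)^n − 1)/r].
(1+r)^n = 1 + 80,000 × r / 18,800, so n = ln(1 + 80,000·r/18,800) / ln(1+r) = 4.11.
Round up to a whole number of payments: n = 5.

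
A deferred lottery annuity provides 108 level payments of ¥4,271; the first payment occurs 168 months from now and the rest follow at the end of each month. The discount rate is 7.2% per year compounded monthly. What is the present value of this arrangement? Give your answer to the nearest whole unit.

Ordinary annuity of 108 payments, first payment at period 168.
Periodic rate r = 0.072/12 per month; n is counted in months.
The ordinary-annuity PV formula values the stream one period before the first payment (period 167); discount that back 167 periods:
PV₀ = 4,271 × [1 − (1+r)^−108] / r × (1+r)^−167 = ¥124,746

¥124,746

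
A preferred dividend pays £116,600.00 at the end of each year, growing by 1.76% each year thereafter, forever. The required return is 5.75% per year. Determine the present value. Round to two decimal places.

Periodic rate r = 0.0575 per year.
Growing perpetuity (Gordon): PV = PMT₁ / (r − g) = 116,600 / (r − 0.0176) = £2,922,305.76.

£2,922,305.76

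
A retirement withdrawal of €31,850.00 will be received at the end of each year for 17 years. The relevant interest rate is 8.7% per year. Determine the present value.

This is an ordinary annuity: 17 payments of €31,850.00 at the end of each year.
Periodic rate r = 0.087 per year.
PV = PMT × [(1 − (1+r)^−n)/r] = 31,850 × [1 − (1+r)^−17] / r = €277,440.08

€277,440.08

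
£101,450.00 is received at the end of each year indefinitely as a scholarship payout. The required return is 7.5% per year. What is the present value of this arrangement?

Periodic rate r = 0.075 per year.
Level perpetuity: PV = PMT / r = 101,450 / (0.075) = £1,352,666.67.

£1,352,666.67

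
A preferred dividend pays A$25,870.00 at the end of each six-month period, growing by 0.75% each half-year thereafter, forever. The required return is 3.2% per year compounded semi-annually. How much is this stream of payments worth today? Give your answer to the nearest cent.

A$3,043,529.41

Periodic rate r = 0.032/2 per half-year.
Growing perpetuity (Gordon): PV = PMT₁ / (r − g) = 25,870 / (r − 0.0075) = A$3,043,529.41.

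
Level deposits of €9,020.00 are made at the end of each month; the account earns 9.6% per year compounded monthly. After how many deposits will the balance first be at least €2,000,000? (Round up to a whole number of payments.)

129 payments

Periodic rate r = 0.096/12 per month; n is counted in months.
Ordinary annuity FV: 2,000,000 = 9,020 × [((1+r)^n − 1)/r].
(1+r)^n = 1 + 2,000,000 × r / 9,020, so n = ln(1 + 2,000,000·r/9,020) / ln(1+r) = 128.04.
Round up to a whole number of payments: n = 129.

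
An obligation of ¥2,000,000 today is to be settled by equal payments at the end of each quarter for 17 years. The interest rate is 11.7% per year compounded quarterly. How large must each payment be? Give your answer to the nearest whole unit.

¥68,086

Level ordinary annuity; solve PV = PMT × [(1 − (1+r)^−n)/r] for PMT.
Periodic rate r = 0.117/4 per quarter; n is counted in quarters.
With n = 68: PMT = 2,000,000 / ([(1 − (1+r)^−n)/r]) = ¥68,086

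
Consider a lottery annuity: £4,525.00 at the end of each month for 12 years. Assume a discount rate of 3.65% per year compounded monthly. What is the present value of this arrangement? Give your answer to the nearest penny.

This is an ordinary annuity: 144 payments of £4,525.00 at the end of each month.
Periodic rate r = 0.0365/12 per month; n is counted in months.
PV = PMT × [(1 − (1+r)^−n)/r] = 4,525 × [1 − (1+r)^−144] / r = £527,000.21

£527,000.21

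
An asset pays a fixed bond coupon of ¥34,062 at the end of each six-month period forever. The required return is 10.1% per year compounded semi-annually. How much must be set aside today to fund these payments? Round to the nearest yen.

Periodic rate r = 0.101/2 per half-year.
Level perpetuity: PV = PMT / r = 34,062 / (0.101/2) = ¥674,495.

¥674,495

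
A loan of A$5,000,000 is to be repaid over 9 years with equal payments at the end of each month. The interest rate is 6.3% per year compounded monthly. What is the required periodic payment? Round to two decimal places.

Level ordinary annuity; solve PV = PMT × [(1 − (1+r)^−n)/r] for PMT.
Periodic rate r = 0.063/12 per month; n is counted in months.
With n = 108: PMT = 5,000,000 / ([(1 − (1+r)^−n)/r]) = A$60,773.24

A$60,773.24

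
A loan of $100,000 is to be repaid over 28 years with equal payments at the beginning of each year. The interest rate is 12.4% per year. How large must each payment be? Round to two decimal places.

Level annuity due; solve PV = PMT × [(1 − (1+r)^−n)/r] × (1+r) for PMT.
Periodic rate r = 0.124 per year.
With n = 28: PMT = 100,000 / ([(1 − (1+r)^−n)/r] × (1+r)) = $11,466.51

$11,466.51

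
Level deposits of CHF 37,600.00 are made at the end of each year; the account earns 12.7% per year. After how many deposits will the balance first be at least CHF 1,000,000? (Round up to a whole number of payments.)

13 payments

Periodic rate r = 0.127 per year.
Ordinary annuity FV: 1,000,000 = 37,600 × [((1+r)^n − 1)/r].
(1+r)^n = 1 + 1,000,000 × r / 37,600, so n = ln(1 + 1,000,000·r/37,600) / ln(1+r) = 12.35.
Round up to a whole number of payments: n = 13.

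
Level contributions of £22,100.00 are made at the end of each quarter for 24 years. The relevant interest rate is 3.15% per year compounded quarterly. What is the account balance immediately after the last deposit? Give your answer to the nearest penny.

This is an ordinary annuity: 96 deposits of £22,100.00 at the end of each quarter.
Periodic rate r = 0.0315/4 per quarter; n is counted in quarters.
FV = PMT × [((1+r)^n − 1)/r] = 22,100 × [(1+r)^96 − 1] / r = £3,152,773.12

£3,152,773.12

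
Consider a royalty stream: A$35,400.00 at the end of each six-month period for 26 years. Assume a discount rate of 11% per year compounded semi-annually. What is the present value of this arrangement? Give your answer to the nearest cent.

This is an ordinary annuity: 52 payments of A$35,400.00 at the end of each six-month period.
Periodic rate r = 0.11/2 per half-year; n is counted in half-years.
PV = PMT × [(1 − (1+r)^−n)/r] = 35,400 × [1 − (1+r)^−52] / r = A$603,870.29

A$603,870.29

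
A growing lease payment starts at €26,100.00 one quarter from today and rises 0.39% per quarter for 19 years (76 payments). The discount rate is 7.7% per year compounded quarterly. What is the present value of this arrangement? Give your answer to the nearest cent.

Periodic rate r = 0.077/4 per quarter; n is counted in quarters.
Growing ordinary annuity: PV = PMT₁ × [1 − ((1+g)/(1+r))^n] / (r − g) = 26,100 × [1 − ((1+0.0039)/(1+r))^76] / (r − 0.0039) = €1,163,699.47.

€1,163,699.47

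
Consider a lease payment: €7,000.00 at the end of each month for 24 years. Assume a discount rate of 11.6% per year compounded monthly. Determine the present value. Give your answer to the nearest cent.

€678,790.58

This is an ordinary annuity: 288 payments of €7,000.00 at the end of each month.
Periodic rate r = 0.116/12 per month; n is counted in months.
PV = PMT × [(1 − (1+r)^−n)/r] = 7,000 × [1 − (1+r)^−288] / r = €678,790.58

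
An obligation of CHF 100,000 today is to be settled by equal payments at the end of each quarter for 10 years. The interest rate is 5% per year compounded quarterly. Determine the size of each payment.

CHF 3,192.14

Level ordinary annuity; solve PV = PMT × [(1 − (1+r)^−n)/r] for PMT.
Periodic rate r = 0.05/4 per quarter; n is counted in quarters.
With n = 40: PMT = 100,000 / ([(1 − (1+r)^−n)/r]) = CHF 3,192.14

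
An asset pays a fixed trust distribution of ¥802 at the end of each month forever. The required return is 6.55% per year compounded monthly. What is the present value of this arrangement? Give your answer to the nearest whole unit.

¥146,931

Periodic rate r = 0.0655/12 per month.
Level perpetuity: PV = PMT / r = 802 / (0.0655/12) = ¥146,931.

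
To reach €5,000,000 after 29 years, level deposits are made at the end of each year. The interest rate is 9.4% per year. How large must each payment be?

Level ordinary annuity; solve FV = PMT × [((1+r)^n − 1)/r] for PMT.
Periodic rate r = 0.094 per year.
With n = 29: PMT = 5,000,000 / ([((1+r)^n − 1)/r]) = €37,490.91

€37,490.91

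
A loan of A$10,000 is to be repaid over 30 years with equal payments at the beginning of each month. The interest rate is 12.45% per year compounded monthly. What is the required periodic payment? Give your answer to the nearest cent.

A$105.25

Level annuity due; solve PV = PMT × [(1 − (1+r)^−n)/r] × (1+r) for PMT.
Periodic rate r = 0.1245/12 per month; n is counted in months.
With n = 360: PMT = 10,000 / ([(1 − (1+r)^−n)/r] × (1+r)) = A$105.25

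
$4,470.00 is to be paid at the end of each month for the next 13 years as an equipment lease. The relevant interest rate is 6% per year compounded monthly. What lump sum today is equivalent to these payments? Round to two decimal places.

$483,387.77

This is an ordinary annuity: 156 payments of $4,470.00 at the end of each month.
Periodic rate r = 0.06/12 per month; n is counted in months.
PV = PMT × [(1 − (1+r)^−n)/r] = 4,470 × [1 − (1+r)^−156] / r = $483,387.77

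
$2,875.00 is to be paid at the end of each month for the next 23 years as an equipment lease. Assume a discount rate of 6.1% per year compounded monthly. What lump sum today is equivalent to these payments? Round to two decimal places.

This is an ordinary annuity: 276 payments of $2,875.00 at the end of each month.
Periodic rate r = 0.061/12 per month; n is counted in months.
PV = PMT × [(1 − (1+r)^−n)/r] = 2,875 × [1 − (1+r)^−276] / r = $426,027.72

$426,027.72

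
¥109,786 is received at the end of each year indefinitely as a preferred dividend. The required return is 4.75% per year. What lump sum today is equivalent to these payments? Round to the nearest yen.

Periodic rate r = 0.0475 per year.
Level perpetuity: PV = PMT / r = 109,786 / (0.0475) = ¥2,311,284.

¥2,311,284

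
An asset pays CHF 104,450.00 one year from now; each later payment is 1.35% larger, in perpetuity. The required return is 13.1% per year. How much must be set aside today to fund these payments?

CHF 888,936.17

Periodic rate r = 0.131 per year.
Growing perpetuity (Gordon): PV = PMT₁ / (r − g) = 104,450 / (r − 0.0135) = CHF 888,936.17.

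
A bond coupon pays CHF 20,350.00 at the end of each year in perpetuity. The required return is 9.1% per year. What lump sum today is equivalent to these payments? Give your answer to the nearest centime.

CHF 223,626.37

Periodic rate r = 0.091 per year.
Level perpetuity: PV = PMT / r = 20,350 / (0.091) = CHF 223,626.37.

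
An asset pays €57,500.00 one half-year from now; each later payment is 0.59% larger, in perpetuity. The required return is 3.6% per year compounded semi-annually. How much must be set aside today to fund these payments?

€4,752,066.12

Periodic rate r = 0.036/2 per half-year.
Growing perpetuity (Gordon): PV = PMT₁ / (r − g) = 57,500 / (r − 0.0059) = €4,752,066.12.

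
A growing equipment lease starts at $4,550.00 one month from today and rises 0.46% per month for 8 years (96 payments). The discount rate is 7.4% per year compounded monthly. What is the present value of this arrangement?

Periodic rate r = 0.074/12 per month; n is counted in months.
Growing ordinary annuity: PV = PMT₁ × [1 − ((1+g)/(1+r))^n] / (r − g) = 4,550 × [1 − ((1+0.0046)/(1+r))^96] / (r − 0.0046) = $403,526.29.

$403,526.29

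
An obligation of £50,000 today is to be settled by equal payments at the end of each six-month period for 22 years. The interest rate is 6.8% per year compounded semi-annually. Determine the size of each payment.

£2,206.83

Level ordinary annuity; solve PV = PMT × [(1 − (1+r)^−n)/r] for PMT.
Periodic rate r = 0.068/2 per half-year; n is counted in half-years.
With n = 44: PMT = 50,000 / ([(1 − (1+r)^−n)/r]) = £2,206.83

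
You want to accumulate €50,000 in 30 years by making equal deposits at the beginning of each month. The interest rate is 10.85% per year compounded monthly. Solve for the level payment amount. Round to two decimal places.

Level annuity due; solve FV = PMT × [((1+r)^n − 1)/r] × (1+r) for PMT.
Periodic rate r = 0.1085/12 per month; n is counted in months.
With n = 360: PMT = 50,000 / ([((1+r)^n − 1)/r] × (1+r)) = €18.25

€18.25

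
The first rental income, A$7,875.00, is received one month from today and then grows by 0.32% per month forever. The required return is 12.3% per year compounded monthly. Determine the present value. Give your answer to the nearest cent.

Periodic rate r = 0.123/12 per month.
Growing perpetuity (Gordon): PV = PMT₁ / (r − g) = 7,875 / (r − 0.0032) = A$1,117,021.28.

A$1,117,021.28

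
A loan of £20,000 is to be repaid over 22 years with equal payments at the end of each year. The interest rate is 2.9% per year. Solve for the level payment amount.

Level ordinary annuity; solve PV = PMT × [(1 − (1+r)^−n)/r] for PMT.
Periodic rate r = 0.029 per year.
With n = 22: PMT = 20,000 / ([(1 − (1+r)^−n)/r]) = £1,242.41

£1,242.41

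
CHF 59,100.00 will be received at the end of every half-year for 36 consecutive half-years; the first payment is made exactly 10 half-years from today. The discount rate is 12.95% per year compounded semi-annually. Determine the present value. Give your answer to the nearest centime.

Ordinary annuity of 36 payments, first payment at period 10.
Periodic rate r = 0.1295/2 per half-year; n is counted in half-years.
The ordinary-annuity PV formula values the stream one period before the first payment (period 9); discount that back 9 periods:
PV₀ = 59,100 × [1 − (1+r)^−36] / r × (1+r)^−9 = CHF 464,716.56

CHF 464,716.56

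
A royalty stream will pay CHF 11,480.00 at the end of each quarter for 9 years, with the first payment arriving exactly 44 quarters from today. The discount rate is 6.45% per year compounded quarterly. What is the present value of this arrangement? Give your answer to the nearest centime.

Ordinary annuity of 36 payments, first payment at period 44.
Periodic rate r = 0.0645/4 per quarter; n is counted in quarters.
The ordinary-annuity PV formula values the stream one period before the first payment (period 43); discount that back 43 periods:
PV₀ = 11,480 × [1 − (1+r)^−36] / r × (1+r)^−43 = CHF 156,666.21

CHF 156,666.21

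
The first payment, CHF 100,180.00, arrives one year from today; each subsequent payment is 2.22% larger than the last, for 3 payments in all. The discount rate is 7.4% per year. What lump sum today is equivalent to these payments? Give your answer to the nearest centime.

Periodic rate r = 0.074 per year.
Growing ordinary annuity: PV = PMT₁ × [1 − ((1+g)/(1+r))^n] / (r − g) = 100,180 × [1 − ((1+0.0222)/(1+r))^3] / (r − 0.0222) = CHF 266,552.81.

CHF 266,552.81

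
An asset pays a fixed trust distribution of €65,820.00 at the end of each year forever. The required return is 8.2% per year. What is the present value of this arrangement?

€802,682.93

Periodic rate r = 0.082 per year.
Level perpetuity: PV = PMT / r = 65,820 / (0.082) = €802,682.93.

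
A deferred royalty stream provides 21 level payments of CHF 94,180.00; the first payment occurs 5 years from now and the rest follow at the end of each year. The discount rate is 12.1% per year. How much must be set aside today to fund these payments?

CHF 448,116.24

Ordinary annuity of 21 payments, first payment at period 5.
Periodic rate r = 0.121 per year.
The ordinary-annuity PV formula values the stream one period before the first payment (period 4); discount that back 4 periods:
PV₀ = 94,180 × [1 − (1+r)^−21] / r × (1+r)^−4 = CHF 448,116.24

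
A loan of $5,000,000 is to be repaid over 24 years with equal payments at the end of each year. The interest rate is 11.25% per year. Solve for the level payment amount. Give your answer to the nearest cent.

$609,696.90

Level ordinary annuity; solve PV = PMT × [(1 − (1+r)^−n)/r] for PMT.
Periodic rate r = 0.1125 per year.
With n = 24: PMT = 5,000,000 / ([(1 − (1+r)^−n)/r]) = $609,696.90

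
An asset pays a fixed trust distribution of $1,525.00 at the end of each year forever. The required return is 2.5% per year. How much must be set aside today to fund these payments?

$61,000.00

Periodic rate r = 0.025 per year.
Level perpetuity: PV = PMT / r = 1,525 / (0.025) = $61,000.00.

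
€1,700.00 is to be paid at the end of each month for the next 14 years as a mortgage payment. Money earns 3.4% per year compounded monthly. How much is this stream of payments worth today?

€226,990.94

This is an ordinary annuity: 168 payments of €1,700.00 at the end of each month.
Periodic rate r = 0.034/12 per month; n is counted in months.
PV = PMT × [(1 − (1+r)^−n)/r] = 1,700 × [1 − (1+r)^−168] / r = €226,990.94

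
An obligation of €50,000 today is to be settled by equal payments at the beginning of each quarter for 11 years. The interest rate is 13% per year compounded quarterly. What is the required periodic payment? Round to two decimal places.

€2,084.06

Level annuity due; solve PV = PMT × [(1 − (1+r)^−n)/r] × (1+r) for PMT.
Periodic rate r = 0.13/4 per quarter; n is counted in quarters.
With n = 44: PMT = 50,000 / ([(1 − (1+r)^−n)/r] × (1+r)) = €2,084.06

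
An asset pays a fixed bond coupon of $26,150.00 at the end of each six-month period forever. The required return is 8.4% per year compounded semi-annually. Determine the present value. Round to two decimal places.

Periodic rate r = 0.084/2 per half-year.
Level perpetuity: PV = PMT / r = 26,150 / (0.084/2) = $622,619.05.

$622,619.05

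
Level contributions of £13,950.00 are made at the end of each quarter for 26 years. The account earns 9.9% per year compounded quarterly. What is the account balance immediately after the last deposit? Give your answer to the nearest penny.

This is an ordinary annuity: 104 deposits of £13,950.00 at the end of each quarter.
Periodic rate r = 0.099/4 per quarter; n is counted in quarters.
FV = PMT × [((1+r)^n − 1)/r] = 13,950 × [(1+r)^104 − 1] / r = £6,602,142.66

£6,602,142.66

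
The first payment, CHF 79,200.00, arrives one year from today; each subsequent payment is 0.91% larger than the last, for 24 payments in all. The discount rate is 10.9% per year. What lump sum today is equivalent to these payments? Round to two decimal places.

Periodic rate r = 0.109 per year.
Growing ordinary annuity: PV = PMT₁ × [1 − ((1+g)/(1+r))^n] / (r − g) = 79,200 × [1 − ((1+0.0091)/(1+r))^24] / (r − 0.0091) = CHF 710,526.20.

CHF 710,526.20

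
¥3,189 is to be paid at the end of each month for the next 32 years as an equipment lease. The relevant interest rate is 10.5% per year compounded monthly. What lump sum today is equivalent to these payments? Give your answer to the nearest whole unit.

This is an ordinary annuity: 384 payments of ¥3,189 at the end of each month.
Periodic rate r = 0.105/12 per month; n is counted in months.
PV = PMT × [(1 − (1+r)^−n)/r] = 3,189 × [1 − (1+r)^−384] / r = ¥351,611

¥351,611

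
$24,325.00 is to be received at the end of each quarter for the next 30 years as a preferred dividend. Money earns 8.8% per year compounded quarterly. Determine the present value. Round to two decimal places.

$1,024,488.05

This is an ordinary annuity: 120 payments of $24,325.00 at the end of each quarter.
Periodic rate r = 0.088/4 per quarter; n is counted in quarters.
PV = PMT × [(1 − (1+r)^−n)/r] = 24,325 × [1 − (1+r)^−120] / r = $1,024,488.05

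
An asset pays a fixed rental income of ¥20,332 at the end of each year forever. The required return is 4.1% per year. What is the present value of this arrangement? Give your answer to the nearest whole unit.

¥495,902

Periodic rate r = 0.041 per year.
Level perpetuity: PV = PMT / r = 20,332 / (0.041) = ¥495,902.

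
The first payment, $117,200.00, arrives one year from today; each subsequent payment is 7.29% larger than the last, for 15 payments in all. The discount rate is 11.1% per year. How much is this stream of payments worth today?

Periodic rate r = 0.111 per year.
Growing ordinary annuity: PV = PMT₁ × [1 − ((1+g)/(1+r))^n] / (r − g) = 117,200 × [1 − ((1+0.0729)/(1+r))^15] / (r − 0.0729) = $1,253,561.37.

$1,253,561.37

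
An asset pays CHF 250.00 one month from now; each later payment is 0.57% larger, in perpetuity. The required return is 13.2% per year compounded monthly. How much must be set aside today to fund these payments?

Periodic rate r = 0.132/12 per month.
Growing perpetuity (Gordon): PV = PMT₁ / (r − g) = 250 / (r − 0.0057) = CHF 47,169.81.

CHF 47,169.81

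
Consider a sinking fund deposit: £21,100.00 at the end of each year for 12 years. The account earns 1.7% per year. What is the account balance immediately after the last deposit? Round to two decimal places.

£278,268.48

This is an ordinary annuity: 12 deposits of £21,100.00 at the end of each year.
Periodic rate r = 0.017 per year.
FV = PMT × [((1+r)^n − 1)/r] = 21,100 × [(1+r)^12 − 1] / r = £278,268.48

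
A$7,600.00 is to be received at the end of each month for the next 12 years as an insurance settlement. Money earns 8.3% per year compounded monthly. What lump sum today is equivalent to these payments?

A$691,556.98

This is an ordinary annuity: 144 payments of A$7,600.00 at the end of each month.
Periodic rate r = 0.083/12 per month; n is counted in months.
PV = PMT × [(1 − (1+r)^−n)/r] = 7,600 × [1 − (1+r)^−144] / r = A$691,556.98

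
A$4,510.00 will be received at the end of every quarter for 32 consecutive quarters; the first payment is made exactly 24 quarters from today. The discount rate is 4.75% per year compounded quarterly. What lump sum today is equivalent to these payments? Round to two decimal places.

Ordinary annuity of 32 payments, first payment at period 24.
Periodic rate r = 0.0475/4 per quarter; n is counted in quarters.
The ordinary-annuity PV formula values the stream one period before the first payment (period 23); discount that back 23 periods:
PV₀ = 4,510 × [1 − (1+r)^−32] / r × (1+r)^−23 = A$91,073.50

A$91,073.50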